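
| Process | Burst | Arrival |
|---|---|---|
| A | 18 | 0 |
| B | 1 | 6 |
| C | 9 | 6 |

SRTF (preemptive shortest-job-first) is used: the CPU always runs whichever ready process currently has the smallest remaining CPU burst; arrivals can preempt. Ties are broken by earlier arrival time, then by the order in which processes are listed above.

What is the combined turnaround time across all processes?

Gantt: | A 0-6 | B 6-7 | C 7-16 | A 16-28 |
Completion: A=28  B=7  C=16
Turnaround (C−A): A=28  B=1  C=10
Turnaround = completion − arrival: A=28, B=1, C=10
Total turnaround = 28 + 1 + 10 = 39

39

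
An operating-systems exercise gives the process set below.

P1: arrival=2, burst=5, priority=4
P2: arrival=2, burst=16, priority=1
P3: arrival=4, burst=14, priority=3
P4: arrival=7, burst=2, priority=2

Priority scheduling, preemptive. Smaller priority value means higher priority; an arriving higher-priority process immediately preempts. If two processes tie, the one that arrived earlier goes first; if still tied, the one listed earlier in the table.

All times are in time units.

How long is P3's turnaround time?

30

Gantt: | idle 0-2 | P2 2-18 | P4 18-20 | P3 20-34 | P1 34-39 |
Completion: P1=39  P2=18  P3=34  P4=20
Turnaround(P3) = completion − arrival = 34 − 4 = 30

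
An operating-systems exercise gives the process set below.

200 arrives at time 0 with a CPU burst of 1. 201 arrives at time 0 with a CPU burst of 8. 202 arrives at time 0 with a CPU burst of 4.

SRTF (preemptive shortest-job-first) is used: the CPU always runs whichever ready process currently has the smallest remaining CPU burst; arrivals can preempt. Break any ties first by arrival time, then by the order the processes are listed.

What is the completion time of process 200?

Gantt: | 200 0-1 | 202 1-5 | 201 5-13 |
Completion: 200=1  201=13  202=5
Turnaround (C−A): 200=1  201=13  202=5

1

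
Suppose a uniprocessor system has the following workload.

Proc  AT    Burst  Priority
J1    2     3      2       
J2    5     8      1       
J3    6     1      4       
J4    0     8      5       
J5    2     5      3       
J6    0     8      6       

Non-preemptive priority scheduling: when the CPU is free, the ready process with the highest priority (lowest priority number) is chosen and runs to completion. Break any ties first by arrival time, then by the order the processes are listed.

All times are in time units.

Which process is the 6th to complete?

Gantt: | J4 0-8 | J2 8-16 | J1 16-19 | J5 19-24 | J3 24-25 | J6 25-33 |
Completion: J1=19  J2=16  J3=25  J4=8  J5=24  J6=33
Turnaround (C−A): J1=17  J2=11  J3=19  J4=8  J5=22  J6=33
Finish order: J4 → J2 → J1 → J5 → J3 → J6

J6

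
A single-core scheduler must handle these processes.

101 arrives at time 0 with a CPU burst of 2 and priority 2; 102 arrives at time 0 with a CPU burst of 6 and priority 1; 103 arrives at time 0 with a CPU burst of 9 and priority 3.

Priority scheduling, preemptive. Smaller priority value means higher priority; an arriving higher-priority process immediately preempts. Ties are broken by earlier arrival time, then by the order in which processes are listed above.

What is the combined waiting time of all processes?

14

Gantt: | 102 0-6 | 101 6-8 | 103 8-17 |
Completion: 101=8  102=6  103=17
Waiting = turnaround − burst: 101=6, 102=0, 103=8
Total waiting = 6 + 0 + 8 = 14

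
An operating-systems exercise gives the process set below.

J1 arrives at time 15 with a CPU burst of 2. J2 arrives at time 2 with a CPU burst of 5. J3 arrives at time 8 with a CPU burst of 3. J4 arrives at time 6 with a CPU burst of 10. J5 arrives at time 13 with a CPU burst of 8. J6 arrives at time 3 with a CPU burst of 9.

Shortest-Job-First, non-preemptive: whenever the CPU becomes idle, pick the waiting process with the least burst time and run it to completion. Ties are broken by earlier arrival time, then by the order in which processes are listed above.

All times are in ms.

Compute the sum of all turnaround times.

83

Gantt: | idle 0-2 | J2 2-7 | J6 7-16 | J1 16-18 | J3 18-21 | J5 21-29 | J4 29-39 |
Completion: J1=18  J2=7  J3=21  J4=39  J5=29  J6=16
Turnaround (C−A): J1=3  J2=5  J3=13  J4=33  J5=16  J6=13
Turnaround = completion − arrival: J1=3, J2=5, J3=13, J4=33, J5=16, J6=13
Total turnaround = 3 + 5 + 13 + 33 + 16 + 13 = 83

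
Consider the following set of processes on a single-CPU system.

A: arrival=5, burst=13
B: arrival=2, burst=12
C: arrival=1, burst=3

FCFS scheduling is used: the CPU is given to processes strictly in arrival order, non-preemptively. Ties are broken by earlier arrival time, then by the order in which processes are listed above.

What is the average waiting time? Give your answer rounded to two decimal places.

4.33

Schedule: | idle 0-1 | C 1-4 | B 4-16 | A 16-29 |
Completion: A=29  B=16  C=4
Waiting times: A=11, B=2, C=0
Average waiting = (11+2+0) / 3 = 13/3 = 4.33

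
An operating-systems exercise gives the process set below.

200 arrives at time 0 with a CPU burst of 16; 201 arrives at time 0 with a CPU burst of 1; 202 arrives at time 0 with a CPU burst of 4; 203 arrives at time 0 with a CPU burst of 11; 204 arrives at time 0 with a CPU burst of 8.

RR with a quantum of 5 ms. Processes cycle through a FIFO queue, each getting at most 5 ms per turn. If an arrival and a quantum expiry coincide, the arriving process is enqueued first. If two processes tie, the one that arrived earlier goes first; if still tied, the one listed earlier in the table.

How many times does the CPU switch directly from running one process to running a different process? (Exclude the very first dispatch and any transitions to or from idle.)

Gantt: | 200 0-5 | 201 5-6 | 202 6-10 | 203 10-15 | 204 15-20 | 200 20-25 | 203 25-30 | 204 30-33 | 200 33-38 | 203 38-39 | 200 39-40 |
Completion: 200=40  201=6  202=10  203=39  204=33

10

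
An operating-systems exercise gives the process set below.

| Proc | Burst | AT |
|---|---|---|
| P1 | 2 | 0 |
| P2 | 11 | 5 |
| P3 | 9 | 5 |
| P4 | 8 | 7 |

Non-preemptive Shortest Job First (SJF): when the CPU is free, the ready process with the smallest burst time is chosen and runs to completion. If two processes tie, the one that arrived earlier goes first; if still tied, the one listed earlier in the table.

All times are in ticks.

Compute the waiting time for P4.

Gantt: | P1 0-2 | idle 2-5 | P3 5-14 | P4 14-22 | P2 22-33 |
Completion: P1=2  P2=33  P3=14  P4=22
Turnaround (C−A): P1=2  P2=28  P3=9  P4=15
Waiting(P4) = turnaround − burst = 15 − 8 = 7

7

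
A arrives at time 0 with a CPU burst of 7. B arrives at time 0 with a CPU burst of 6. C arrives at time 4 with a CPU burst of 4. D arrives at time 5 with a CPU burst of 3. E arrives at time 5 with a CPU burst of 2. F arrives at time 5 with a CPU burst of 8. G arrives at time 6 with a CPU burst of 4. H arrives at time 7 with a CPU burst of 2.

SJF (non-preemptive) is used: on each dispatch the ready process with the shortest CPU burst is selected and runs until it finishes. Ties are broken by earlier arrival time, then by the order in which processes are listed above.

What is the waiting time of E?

1

Gantt: | B 0-6 | E 6-8 | H 8-10 | D 10-13 | C 13-17 | G 17-21 | A 21-28 | F 28-36 |
Completion: A=28  B=6  C=17  D=13  E=8  F=36  G=21  H=10
Turnaround (C−A): A=28  B=6  C=13  D=8  E=3  F=31  G=15  H=3
Waiting(E) = turnaround − burst = 3 − 2 = 1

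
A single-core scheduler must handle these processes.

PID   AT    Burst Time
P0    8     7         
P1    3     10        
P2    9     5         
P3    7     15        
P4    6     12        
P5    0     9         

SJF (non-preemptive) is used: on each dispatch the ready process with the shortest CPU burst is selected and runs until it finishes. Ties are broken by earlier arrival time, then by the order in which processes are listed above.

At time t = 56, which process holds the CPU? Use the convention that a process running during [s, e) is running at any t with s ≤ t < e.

Schedule: | P5 0-9 | P2 9-14 | P0 14-21 | P1 21-31 | P4 31-43 | P3 43-58 |
Completion: P0=21  P1=31  P2=14  P3=58  P4=43  P5=9

P3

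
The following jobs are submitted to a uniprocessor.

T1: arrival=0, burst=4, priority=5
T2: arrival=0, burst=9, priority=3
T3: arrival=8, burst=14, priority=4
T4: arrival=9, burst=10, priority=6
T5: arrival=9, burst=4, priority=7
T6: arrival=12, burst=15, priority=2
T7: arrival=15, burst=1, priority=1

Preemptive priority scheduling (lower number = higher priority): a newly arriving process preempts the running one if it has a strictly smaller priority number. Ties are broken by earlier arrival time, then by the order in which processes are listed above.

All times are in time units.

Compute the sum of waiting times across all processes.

135

Schedule: | T2 0-9 | T3 9-12 | T6 12-15 | T7 15-16 | T6 16-28 | T3 28-39 | T1 39-43 | T4 43-53 | T5 53-57 |
Completion: T1=43  T2=9  T3=39  T4=53  T5=57  T6=28  T7=16
Waiting = turnaround − burst: T1=39, T2=0, T3=17, T4=34, T5=44, T6=1, T7=0
Total waiting = 39 + 0 + 17 + 34 + 44 + 1 + 0 = 135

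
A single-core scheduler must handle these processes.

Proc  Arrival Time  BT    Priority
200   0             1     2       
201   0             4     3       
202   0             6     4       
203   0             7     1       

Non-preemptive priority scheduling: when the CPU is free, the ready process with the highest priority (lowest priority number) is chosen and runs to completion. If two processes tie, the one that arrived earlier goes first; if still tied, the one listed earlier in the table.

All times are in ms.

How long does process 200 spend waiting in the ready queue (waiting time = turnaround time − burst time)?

Schedule: | 203 0-7 | 200 7-8 | 201 8-12 | 202 12-18 |
Completion: 200=8  201=12  202=18  203=7
Turnaround (C−A): 200=8  201=12  202=18  203=7
Waiting(200) = turnaround − burst = 8 − 1 = 7

7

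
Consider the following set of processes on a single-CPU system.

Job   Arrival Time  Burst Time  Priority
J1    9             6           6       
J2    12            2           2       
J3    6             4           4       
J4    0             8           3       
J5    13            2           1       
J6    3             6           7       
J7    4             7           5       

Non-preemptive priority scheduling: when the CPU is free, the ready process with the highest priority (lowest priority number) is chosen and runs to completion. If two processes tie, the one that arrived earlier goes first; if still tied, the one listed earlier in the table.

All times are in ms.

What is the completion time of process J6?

Schedule: | J4 0-8 | J3 8-12 | J2 12-14 | J5 14-16 | J7 16-23 | J1 23-29 | J6 29-35 |
Completion: J1=29  J2=14  J3=12  J4=8  J5=16  J6=35  J7=23
Turnaround (C−A): J1=20  J2=2  J3=6  J4=8  J5=3  J6=32  J7=19

35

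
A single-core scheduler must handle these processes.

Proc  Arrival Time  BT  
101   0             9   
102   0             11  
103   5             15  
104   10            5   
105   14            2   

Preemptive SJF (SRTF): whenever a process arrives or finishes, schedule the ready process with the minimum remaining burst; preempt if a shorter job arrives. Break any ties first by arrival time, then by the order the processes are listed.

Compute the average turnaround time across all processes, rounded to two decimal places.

16.20

Gantt: | 101 0-9 | 102 9-10 | 104 10-15 | 105 15-17 | 102 17-27 | 103 27-42 |
Completion: 101=9  102=27  103=42  104=15  105=17
Turnaround (C−A): 101=9  102=27  103=37  104=5  105=3
Turnaround times: 101=9, 102=27, 103=37, 104=5, 105=3
Average turnaround = (9+27+37+5+3) / 5 = 81/5 = 16.20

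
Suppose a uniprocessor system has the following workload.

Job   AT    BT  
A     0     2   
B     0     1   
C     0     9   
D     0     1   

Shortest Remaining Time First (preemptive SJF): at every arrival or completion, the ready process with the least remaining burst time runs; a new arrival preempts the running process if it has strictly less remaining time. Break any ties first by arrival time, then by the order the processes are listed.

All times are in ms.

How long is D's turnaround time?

2

Schedule: | B 0-1 | D 1-2 | A 2-4 | C 4-13 |
Completion: A=4  B=1  C=13  D=2
Turnaround (C−A): A=4  B=1  C=13  D=2
Turnaround(D) = completion − arrival = 2 − 0 = 2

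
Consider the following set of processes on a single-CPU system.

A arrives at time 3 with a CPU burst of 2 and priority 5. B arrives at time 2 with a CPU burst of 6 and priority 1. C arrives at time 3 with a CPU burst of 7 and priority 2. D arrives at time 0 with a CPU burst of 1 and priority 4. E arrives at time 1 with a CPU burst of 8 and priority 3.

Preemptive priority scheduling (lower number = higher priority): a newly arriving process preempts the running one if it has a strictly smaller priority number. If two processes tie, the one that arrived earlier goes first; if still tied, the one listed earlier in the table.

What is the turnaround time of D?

1

Schedule: | D 0-1 | E 1-2 | B 2-8 | C 8-15 | E 15-22 | A 22-24 |
Completion: A=24  B=8  C=15  D=1  E=22
Turnaround (C−A): A=21  B=6  C=12  D=1  E=21
Turnaround(D) = completion − arrival = 1 − 0 = 1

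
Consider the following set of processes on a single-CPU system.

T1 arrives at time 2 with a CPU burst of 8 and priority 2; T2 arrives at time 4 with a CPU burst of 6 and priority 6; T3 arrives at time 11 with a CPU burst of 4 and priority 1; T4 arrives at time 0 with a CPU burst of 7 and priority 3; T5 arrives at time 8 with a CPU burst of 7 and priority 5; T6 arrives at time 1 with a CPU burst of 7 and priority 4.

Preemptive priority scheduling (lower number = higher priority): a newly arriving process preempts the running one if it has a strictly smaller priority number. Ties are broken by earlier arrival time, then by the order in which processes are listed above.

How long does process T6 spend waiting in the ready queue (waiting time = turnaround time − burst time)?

18

Schedule: | T4 0-2 | T1 2-10 | T4 10-11 | T3 11-15 | T4 15-19 | T6 19-26 | T5 26-33 | T2 33-39 |
Completion: T1=10  T2=39  T3=15  T4=19  T5=33  T6=26
Turnaround (C−A): T1=8  T2=35  T3=4  T4=19  T5=25  T6=25
Waiting(T6) = turnaround − burst = 25 − 7 = 18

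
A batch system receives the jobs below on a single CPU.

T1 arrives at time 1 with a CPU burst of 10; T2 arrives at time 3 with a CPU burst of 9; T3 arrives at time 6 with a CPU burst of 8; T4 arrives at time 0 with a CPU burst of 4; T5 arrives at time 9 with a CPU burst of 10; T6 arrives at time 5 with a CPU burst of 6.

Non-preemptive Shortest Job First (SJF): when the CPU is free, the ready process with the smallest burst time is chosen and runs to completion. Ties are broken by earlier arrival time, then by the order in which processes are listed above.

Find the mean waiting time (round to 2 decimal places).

Schedule: | T4 0-4 | T2 4-13 | T6 13-19 | T3 19-27 | T1 27-37 | T5 37-47 |
Completion: T1=37  T2=13  T3=27  T4=4  T5=47  T6=19
Waiting times: T1=26, T2=1, T3=13, T4=0, T5=28, T6=8
Average waiting = (26+1+13+0+28+8) / 6 = 76/6 = 12.67

12.67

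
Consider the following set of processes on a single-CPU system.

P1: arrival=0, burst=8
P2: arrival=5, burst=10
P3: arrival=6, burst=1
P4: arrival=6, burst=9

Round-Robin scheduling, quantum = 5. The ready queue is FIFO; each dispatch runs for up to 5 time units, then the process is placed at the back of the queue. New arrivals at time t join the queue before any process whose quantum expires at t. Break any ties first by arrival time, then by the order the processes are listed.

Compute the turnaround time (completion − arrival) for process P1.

Schedule: | P1 0-5 | P2 5-10 | P1 10-13 | P3 13-14 | P4 14-19 | P2 19-24 | P4 24-28 |
Completion: P1=13  P2=24  P3=14  P4=28
Turnaround (C−A): P1=13  P2=19  P3=8  P4=22
Turnaround(P1) = completion − arrival = 13 − 0 = 13

13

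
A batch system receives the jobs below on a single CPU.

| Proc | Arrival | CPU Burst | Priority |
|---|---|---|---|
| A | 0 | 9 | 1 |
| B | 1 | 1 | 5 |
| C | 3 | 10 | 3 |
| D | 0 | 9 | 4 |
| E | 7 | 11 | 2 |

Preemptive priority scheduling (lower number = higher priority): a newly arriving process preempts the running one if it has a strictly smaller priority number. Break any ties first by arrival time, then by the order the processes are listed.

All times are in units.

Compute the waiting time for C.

Gantt: | A 0-9 | E 9-20 | C 20-30 | D 30-39 | B 39-40 |
Completion: A=9  B=40  C=30  D=39  E=20
Turnaround (C−A): A=9  B=39  C=27  D=39  E=13
Waiting(C) = turnaround − burst = 27 − 10 = 17

17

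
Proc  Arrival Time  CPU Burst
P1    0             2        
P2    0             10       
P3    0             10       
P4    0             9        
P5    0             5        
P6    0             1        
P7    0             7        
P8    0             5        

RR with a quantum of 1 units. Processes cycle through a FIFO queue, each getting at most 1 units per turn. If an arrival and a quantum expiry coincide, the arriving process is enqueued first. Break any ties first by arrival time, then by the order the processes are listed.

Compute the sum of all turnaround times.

Gantt: | P1 0-1 | P2 1-2 | P3 2-3 | P4 3-4 | P5 4-5 | P6 5-6 | P7 6-7 | P8 7-8 | P1 8-9 | P2 9-10 | P3 10-11 | P4 11-12 | P5 12-13 | P7 13-14 | P8 14-15 | P2 15-16 | P3 16-17 | P4 17-18 | P5 18-19 | P7 19-20 | P8 20-21 | P2 21-22 | P3 22-23 | P4 23-24 | P5 24-25 | P7 25-26 | P8 26-27 | P2 27-28 | P3 28-29 | P4 29-30 | P5 30-31 | P7 31-32 | P8 32-33 | P2 33-34 | P3 34-35 | P4 35-36 | P7 36-37 | P2 37-38 | P3 38-39 | P4 39-40 | P7 40-41 | P2 41-42 | P3 42-43 | P4 43-44 | P2 44-45 | P3 45-46 | P4 46-47 | P2 47-48 | P3 48-49 |
Completion: P1=9  P2=48  P3=49  P4=47  P5=31  P6=6  P7=41  P8=33
Turnaround = completion − arrival: P1=9, P2=48, P3=49, P4=47, P5=31, P6=6, P7=41, P8=33
Total turnaround = 9 + 48 + 49 + 47 + 31 + 6 + 41 + 33 = 264

264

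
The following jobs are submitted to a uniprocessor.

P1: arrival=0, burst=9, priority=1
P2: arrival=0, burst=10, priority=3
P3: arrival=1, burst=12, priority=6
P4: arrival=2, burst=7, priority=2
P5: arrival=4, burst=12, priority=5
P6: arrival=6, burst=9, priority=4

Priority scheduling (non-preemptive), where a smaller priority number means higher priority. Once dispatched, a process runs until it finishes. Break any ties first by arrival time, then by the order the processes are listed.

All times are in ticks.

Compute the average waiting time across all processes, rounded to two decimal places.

20.00

Schedule: | P1 0-9 | P4 9-16 | P2 16-26 | P6 26-35 | P5 35-47 | P3 47-59 |
Completion: P1=9  P2=26  P3=59  P4=16  P5=47  P6=35
Turnaround (C−A): P1=9  P2=26  P3=58  P4=14  P5=43  P6=29
Waiting times: P1=0, P2=16, P3=46, P4=7, P5=31, P6=20
Average waiting = (0+16+46+7+31+20) / 6 = 120/6 = 20.00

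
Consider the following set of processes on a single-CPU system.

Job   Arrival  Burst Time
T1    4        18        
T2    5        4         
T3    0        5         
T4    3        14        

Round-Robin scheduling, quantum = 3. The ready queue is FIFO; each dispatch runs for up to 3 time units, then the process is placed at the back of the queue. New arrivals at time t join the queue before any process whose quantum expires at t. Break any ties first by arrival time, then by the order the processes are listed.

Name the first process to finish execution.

T3

Schedule: | T3 0-3 | T4 3-6 | T3 6-8 | T1 8-11 | T2 11-14 | T4 14-17 | T1 17-20 | T2 20-21 | T4 21-24 | T1 24-27 | T4 27-30 | T1 30-33 | T4 33-35 | T1 35-41 |
Completion: T1=41  T2=21  T3=8  T4=35
Finish order: T3 → T2 → T4 → T1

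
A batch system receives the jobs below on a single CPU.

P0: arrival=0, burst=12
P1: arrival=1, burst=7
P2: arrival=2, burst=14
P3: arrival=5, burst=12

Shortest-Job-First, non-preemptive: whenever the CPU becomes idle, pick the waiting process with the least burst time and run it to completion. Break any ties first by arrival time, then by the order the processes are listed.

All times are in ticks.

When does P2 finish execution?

Schedule: | P0 0-12 | P1 12-19 | P3 19-31 | P2 31-45 |
Completion: P0=12  P1=19  P2=45  P3=31
Turnaround (C−A): P0=12  P1=18  P2=43  P3=26

45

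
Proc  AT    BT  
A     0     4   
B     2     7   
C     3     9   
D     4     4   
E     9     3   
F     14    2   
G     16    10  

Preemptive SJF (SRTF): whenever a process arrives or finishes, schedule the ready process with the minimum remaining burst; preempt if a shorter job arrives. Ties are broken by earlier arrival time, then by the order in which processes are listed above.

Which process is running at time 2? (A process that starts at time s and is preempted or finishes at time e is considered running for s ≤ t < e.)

A

Gantt: | A 0-4 | D 4-8 | B 8-9 | E 9-12 | B 12-14 | F 14-16 | B 16-20 | C 20-29 | G 29-39 |
Completion: A=4  B=20  C=29  D=8  E=12  F=16  G=39
Turnaround (C−A): A=4  B=18  C=26  D=4  E=3  F=2  G=23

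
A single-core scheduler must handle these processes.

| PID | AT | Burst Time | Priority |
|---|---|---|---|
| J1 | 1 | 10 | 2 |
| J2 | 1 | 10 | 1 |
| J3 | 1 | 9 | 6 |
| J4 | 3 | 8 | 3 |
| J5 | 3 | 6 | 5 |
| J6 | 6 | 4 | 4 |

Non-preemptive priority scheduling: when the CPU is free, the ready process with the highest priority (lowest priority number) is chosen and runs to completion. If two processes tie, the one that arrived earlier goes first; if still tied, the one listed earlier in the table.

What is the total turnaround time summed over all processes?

Timeline: | idle 0-1 | J2 1-11 | J1 11-21 | J4 21-29 | J6 29-33 | J5 33-39 | J3 39-48 |
Completion: J1=21  J2=11  J3=48  J4=29  J5=39  J6=33
Turnaround = completion − arrival: J1=20, J2=10, J3=47, J4=26, J5=36, J6=27
Total turnaround = 20 + 10 + 47 + 26 + 36 + 27 = 166

166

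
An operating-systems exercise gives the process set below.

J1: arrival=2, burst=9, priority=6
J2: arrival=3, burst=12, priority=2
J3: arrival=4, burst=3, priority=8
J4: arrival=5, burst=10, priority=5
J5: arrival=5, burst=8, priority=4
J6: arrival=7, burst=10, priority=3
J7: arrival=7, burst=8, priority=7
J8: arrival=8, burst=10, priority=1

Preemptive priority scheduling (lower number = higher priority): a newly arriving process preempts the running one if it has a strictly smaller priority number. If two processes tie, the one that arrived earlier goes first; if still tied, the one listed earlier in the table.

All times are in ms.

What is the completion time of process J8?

Timeline: | idle 0-2 | J1 2-3 | J2 3-8 | J8 8-18 | J2 18-25 | J6 25-35 | J5 35-43 | J4 43-53 | J1 53-61 | J7 61-69 | J3 69-72 |
Completion: J1=61  J2=25  J3=72  J4=53  J5=43  J6=35  J7=69  J8=18

18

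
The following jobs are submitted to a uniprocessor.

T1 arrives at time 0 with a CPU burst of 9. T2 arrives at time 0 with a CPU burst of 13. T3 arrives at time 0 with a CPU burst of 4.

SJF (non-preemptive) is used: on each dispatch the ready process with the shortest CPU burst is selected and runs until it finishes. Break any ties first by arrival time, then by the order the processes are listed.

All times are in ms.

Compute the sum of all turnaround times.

Schedule: | T3 0-4 | T1 4-13 | T2 13-26 |
Completion: T1=13  T2=26  T3=4
Turnaround = completion − arrival: T1=13, T2=26, T3=4
Total turnaround = 13 + 26 + 4 = 43

43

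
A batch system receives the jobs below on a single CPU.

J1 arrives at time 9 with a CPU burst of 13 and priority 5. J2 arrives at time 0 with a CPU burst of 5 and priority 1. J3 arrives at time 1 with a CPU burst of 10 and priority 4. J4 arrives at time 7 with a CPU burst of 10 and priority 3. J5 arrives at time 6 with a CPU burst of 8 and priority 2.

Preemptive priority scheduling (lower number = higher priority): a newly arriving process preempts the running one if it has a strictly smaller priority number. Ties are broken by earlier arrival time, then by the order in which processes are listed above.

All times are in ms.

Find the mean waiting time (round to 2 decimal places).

10.60

Timeline: | J2 0-5 | J3 5-6 | J5 6-14 | J4 14-24 | J3 24-33 | J1 33-46 |
Completion: J1=46  J2=5  J3=33  J4=24  J5=14
Waiting times: J1=24, J2=0, J3=22, J4=7, J5=0
Average waiting = (24+0+22+7+0) / 5 = 53/5 = 10.60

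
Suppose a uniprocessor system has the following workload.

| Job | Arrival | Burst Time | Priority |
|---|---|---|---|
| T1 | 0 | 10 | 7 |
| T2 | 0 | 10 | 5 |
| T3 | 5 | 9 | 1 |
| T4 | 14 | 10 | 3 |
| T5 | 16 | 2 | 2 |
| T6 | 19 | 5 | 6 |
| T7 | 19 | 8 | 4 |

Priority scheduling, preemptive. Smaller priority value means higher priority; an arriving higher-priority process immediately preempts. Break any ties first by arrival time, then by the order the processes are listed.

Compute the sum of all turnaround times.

Schedule: | T2 0-5 | T3 5-14 | T4 14-16 | T5 16-18 | T4 18-26 | T7 26-34 | T2 34-39 | T6 39-44 | T1 44-54 |
Completion: T1=54  T2=39  T3=14  T4=26  T5=18  T6=44  T7=34
Turnaround (C−A): T1=54  T2=39  T3=9  T4=12  T5=2  T6=25  T7=15
Turnaround = completion − arrival: T1=54, T2=39, T3=9, T4=12, T5=2, T6=25, T7=15
Total turnaround = 54 + 39 + 9 + 12 + 2 + 25 + 15 = 156

156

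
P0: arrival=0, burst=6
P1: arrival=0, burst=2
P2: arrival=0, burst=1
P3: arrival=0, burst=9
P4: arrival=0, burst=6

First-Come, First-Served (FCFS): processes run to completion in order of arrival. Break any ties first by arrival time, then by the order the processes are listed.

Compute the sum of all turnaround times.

Timeline: | P0 0-6 | P1 6-8 | P2 8-9 | P3 9-18 | P4 18-24 |
Completion: P0=6  P1=8  P2=9  P3=18  P4=24
Turnaround (C−A): P0=6  P1=8  P2=9  P3=18  P4=24
Turnaround = completion − arrival: P0=6, P1=8, P2=9, P3=18, P4=24
Total turnaround = 6 + 8 + 9 + 18 + 24 = 65

65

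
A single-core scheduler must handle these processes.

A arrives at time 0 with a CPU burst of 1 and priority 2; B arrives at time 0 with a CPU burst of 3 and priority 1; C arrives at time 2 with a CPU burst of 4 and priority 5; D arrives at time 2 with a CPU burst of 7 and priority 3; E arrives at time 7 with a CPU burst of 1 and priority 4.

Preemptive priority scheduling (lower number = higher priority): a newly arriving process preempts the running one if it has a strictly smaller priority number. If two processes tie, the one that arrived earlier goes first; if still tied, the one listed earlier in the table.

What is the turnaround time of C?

Schedule: | B 0-3 | A 3-4 | D 4-11 | E 11-12 | C 12-16 |
Completion: A=4  B=3  C=16  D=11  E=12
Turnaround (C−A): A=4  B=3  C=14  D=9  E=5
Turnaround(C) = completion − arrival = 16 − 2 = 14

14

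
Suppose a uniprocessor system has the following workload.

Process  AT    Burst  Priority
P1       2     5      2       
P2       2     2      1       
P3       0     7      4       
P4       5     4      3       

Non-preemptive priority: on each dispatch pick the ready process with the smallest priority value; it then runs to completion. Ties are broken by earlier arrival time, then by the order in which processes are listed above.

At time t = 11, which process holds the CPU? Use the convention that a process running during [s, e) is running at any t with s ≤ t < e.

P1

Timeline: | P3 0-7 | P2 7-9 | P1 9-14 | P4 14-18 |
Completion: P1=14  P2=9  P3=7  P4=18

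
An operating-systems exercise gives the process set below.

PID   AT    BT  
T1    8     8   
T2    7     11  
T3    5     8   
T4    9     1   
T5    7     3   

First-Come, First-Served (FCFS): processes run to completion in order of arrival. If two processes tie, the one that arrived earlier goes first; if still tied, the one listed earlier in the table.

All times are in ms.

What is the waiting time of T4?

26

Gantt: | idle 0-5 | T3 5-13 | T2 13-24 | T5 24-27 | T1 27-35 | T4 35-36 |
Completion: T1=35  T2=24  T3=13  T4=36  T5=27
Waiting(T4) = turnaround − burst = 27 − 1 = 26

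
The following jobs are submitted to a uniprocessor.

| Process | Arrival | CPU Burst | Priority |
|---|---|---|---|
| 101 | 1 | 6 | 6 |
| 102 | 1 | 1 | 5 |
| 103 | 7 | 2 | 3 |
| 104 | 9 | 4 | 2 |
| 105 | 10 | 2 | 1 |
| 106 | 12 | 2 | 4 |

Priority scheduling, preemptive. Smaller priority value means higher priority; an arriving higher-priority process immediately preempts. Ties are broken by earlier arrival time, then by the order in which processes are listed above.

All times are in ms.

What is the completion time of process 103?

Gantt: | idle 0-1 | 102 1-2 | 101 2-7 | 103 7-9 | 104 9-10 | 105 10-12 | 104 12-15 | 106 15-17 | 101 17-18 |
Completion: 101=18  102=2  103=9  104=15  105=12  106=17
Turnaround (C−A): 101=17  102=1  103=2  104=6  105=2  106=5

9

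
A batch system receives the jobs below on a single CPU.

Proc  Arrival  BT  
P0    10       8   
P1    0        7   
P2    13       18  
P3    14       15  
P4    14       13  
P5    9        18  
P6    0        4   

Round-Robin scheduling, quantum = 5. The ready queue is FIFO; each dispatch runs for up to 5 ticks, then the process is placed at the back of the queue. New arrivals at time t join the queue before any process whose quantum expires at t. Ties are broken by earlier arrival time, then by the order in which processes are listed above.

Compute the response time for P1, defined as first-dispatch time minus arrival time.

Gantt: | P1 0-5 | P6 5-9 | P1 9-11 | P5 11-16 | P0 16-21 | P2 21-26 | P3 26-31 | P4 31-36 | P5 36-41 | P0 41-44 | P2 44-49 | P3 49-54 | P4 54-59 | P5 59-64 | P2 64-69 | P3 69-74 | P4 74-77 | P5 77-80 | P2 80-83 |
Completion: P0=44  P1=11  P2=83  P3=74  P4=77  P5=80  P6=9
Response(P1) = first start − arrival = 0 − 0 = 0

0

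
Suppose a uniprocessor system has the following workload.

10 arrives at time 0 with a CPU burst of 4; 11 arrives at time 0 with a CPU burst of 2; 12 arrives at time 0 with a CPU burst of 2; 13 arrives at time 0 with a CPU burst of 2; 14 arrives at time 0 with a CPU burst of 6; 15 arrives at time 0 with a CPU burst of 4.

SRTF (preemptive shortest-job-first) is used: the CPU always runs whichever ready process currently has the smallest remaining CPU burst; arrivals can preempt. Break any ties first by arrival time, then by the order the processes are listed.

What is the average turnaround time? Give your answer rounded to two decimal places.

9.33

Schedule: | 11 0-2 | 12 2-4 | 13 4-6 | 10 6-10 | 15 10-14 | 14 14-20 |
Completion: 10=10  11=2  12=4  13=6  14=20  15=14
Turnaround (C−A): 10=10  11=2  12=4  13=6  14=20  15=14
Turnaround times: 10=10, 11=2, 12=4, 13=6, 14=20, 15=14
Average turnaround = (10+2+4+6+20+14) / 6 = 56/6 = 9.33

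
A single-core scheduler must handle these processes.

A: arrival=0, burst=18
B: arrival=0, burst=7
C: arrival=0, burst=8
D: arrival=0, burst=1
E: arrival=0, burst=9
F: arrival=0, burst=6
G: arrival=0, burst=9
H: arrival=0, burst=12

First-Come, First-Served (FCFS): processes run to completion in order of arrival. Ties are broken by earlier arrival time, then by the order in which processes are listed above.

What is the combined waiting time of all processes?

Schedule: | A 0-18 | B 18-25 | C 25-33 | D 33-34 | E 34-43 | F 43-49 | G 49-58 | H 58-70 |
Completion: A=18  B=25  C=33  D=34  E=43  F=49  G=58  H=70
Turnaround (C−A): A=18  B=25  C=33  D=34  E=43  F=49  G=58  H=70
Waiting = turnaround − burst: A=0, B=18, C=25, D=33, E=34, F=43, G=49, H=58
Total waiting = 0 + 18 + 25 + 33 + 34 + 43 + 49 + 58 = 260

260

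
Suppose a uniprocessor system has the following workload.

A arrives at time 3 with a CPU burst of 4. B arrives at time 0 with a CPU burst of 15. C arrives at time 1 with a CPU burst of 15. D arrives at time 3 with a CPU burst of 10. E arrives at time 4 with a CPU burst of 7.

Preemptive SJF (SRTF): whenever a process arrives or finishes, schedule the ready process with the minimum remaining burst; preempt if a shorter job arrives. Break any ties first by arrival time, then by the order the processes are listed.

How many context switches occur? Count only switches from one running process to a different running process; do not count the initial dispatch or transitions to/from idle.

Schedule: | B 0-3 | A 3-7 | E 7-14 | D 14-24 | B 24-36 | C 36-51 |
Completion: A=7  B=36  C=51  D=24  E=14
Turnaround (C−A): A=4  B=36  C=50  D=21  E=10

5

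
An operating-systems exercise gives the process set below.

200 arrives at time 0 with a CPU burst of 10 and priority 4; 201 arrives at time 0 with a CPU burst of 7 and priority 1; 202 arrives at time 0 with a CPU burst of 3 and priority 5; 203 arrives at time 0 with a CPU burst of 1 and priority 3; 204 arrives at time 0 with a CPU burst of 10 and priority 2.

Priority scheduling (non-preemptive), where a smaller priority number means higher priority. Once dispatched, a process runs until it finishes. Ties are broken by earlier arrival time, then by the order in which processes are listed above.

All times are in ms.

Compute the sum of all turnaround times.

Gantt: | 201 0-7 | 204 7-17 | 203 17-18 | 200 18-28 | 202 28-31 |
Completion: 200=28  201=7  202=31  203=18  204=17
Turnaround (C−A): 200=28  201=7  202=31  203=18  204=17
Turnaround = completion − arrival: 200=28, 201=7, 202=31, 203=18, 204=17
Total turnaround = 28 + 7 + 31 + 18 + 17 = 101

101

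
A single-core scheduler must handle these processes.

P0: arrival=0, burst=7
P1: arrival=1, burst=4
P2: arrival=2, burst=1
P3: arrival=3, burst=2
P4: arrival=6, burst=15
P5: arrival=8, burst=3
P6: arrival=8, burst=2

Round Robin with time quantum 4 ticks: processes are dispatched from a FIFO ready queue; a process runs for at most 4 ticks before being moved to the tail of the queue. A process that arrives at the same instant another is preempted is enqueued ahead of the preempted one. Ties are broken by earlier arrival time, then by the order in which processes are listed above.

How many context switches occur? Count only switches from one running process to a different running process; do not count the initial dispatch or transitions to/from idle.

8

Timeline: | P0 0-4 | P1 4-8 | P2 8-9 | P3 9-11 | P0 11-14 | P4 14-18 | P5 18-21 | P6 21-23 | P4 23-34 |
Completion: P0=14  P1=8  P2=9  P3=11  P4=34  P5=21  P6=23
Turnaround (C−A): P0=14  P1=7  P2=7  P3=8  P4=28  P5=13  P6=15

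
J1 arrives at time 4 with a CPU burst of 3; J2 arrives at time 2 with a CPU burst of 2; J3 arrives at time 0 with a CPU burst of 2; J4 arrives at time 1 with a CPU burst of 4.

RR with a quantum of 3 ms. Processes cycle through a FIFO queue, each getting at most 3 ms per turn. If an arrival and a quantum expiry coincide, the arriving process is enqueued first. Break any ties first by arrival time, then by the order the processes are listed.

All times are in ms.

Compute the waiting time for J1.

Schedule: | J3 0-2 | J4 2-5 | J2 5-7 | J1 7-10 | J4 10-11 |
Completion: J1=10  J2=7  J3=2  J4=11
Waiting(J1) = turnaround − burst = 6 − 3 = 3

3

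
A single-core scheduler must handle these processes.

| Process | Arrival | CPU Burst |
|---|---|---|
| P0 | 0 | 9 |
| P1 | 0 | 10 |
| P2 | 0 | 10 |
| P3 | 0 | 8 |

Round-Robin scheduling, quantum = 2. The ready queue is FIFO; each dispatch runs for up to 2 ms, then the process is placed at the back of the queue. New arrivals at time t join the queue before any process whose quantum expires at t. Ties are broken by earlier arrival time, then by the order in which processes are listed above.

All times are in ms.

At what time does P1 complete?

Schedule: | P0 0-2 | P1 2-4 | P2 4-6 | P3 6-8 | P0 8-10 | P1 10-12 | P2 12-14 | P3 14-16 | P0 16-18 | P1 18-20 | P2 20-22 | P3 22-24 | P0 24-26 | P1 26-28 | P2 28-30 | P3 30-32 | P0 32-33 | P1 33-35 | P2 35-37 |
Completion: P0=33  P1=35  P2=37  P3=32
Turnaround (C−A): P0=33  P1=35  P2=37  P3=32

35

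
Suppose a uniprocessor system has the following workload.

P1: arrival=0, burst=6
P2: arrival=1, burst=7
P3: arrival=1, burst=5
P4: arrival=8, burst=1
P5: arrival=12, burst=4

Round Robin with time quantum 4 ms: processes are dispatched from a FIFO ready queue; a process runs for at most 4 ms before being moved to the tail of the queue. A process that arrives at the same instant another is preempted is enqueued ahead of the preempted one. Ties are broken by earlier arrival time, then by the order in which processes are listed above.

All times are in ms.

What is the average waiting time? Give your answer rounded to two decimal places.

Gantt: | P1 0-4 | P2 4-8 | P3 8-12 | P1 12-14 | P4 14-15 | P2 15-18 | P5 18-22 | P3 22-23 |
Completion: P1=14  P2=18  P3=23  P4=15  P5=22
Turnaround (C−A): P1=14  P2=17  P3=22  P4=7  P5=10
Waiting times: P1=8, P2=10, P3=17, P4=6, P5=6
Average waiting = (8+10+17+6+6) / 5 = 47/5 = 9.40

9.40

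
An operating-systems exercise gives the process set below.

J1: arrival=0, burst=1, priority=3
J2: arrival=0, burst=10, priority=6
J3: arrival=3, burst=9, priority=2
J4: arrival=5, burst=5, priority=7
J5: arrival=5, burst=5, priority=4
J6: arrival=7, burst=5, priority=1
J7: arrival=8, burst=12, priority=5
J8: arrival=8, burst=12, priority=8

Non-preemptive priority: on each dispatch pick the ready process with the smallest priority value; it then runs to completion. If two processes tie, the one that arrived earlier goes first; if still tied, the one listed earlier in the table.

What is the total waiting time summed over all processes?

136

Schedule: | J1 0-1 | J2 1-11 | J6 11-16 | J3 16-25 | J5 25-30 | J7 30-42 | J4 42-47 | J8 47-59 |
Completion: J1=1  J2=11  J3=25  J4=47  J5=30  J6=16  J7=42  J8=59
Turnaround (C−A): J1=1  J2=11  J3=22  J4=42  J5=25  J6=9  J7=34  J8=51
Waiting = turnaround − burst: J1=0, J2=1, J3=13, J4=37, J5=20, J6=4, J7=22, J8=39
Total waiting = 0 + 1 + 13 + 37 + 20 + 4 + 22 + 39 = 136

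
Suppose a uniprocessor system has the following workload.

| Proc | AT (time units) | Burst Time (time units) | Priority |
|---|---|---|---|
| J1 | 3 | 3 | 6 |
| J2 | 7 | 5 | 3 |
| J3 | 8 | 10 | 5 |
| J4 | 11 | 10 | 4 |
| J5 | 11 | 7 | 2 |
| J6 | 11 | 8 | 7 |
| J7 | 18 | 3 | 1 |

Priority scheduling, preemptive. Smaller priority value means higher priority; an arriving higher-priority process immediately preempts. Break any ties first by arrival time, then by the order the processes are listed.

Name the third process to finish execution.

Schedule: | idle 0-3 | J1 3-6 | idle 6-7 | J2 7-11 | J5 11-18 | J7 18-21 | J2 21-22 | J4 22-32 | J3 32-42 | J6 42-50 |
Completion: J1=6  J2=22  J3=42  J4=32  J5=18  J6=50  J7=21
Finish order: J1 → J5 → J7 → J2 → J4 → J3 → J6

J7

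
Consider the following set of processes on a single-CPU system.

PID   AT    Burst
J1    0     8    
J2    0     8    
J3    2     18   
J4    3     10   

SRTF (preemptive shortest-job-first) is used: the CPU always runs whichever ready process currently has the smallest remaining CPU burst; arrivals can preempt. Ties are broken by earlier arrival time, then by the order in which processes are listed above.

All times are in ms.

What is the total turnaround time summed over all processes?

89

Gantt: | J1 0-8 | J2 8-16 | J4 16-26 | J3 26-44 |
Completion: J1=8  J2=16  J3=44  J4=26
Turnaround (C−A): J1=8  J2=16  J3=42  J4=23
Turnaround = completion − arrival: J1=8, J2=16, J3=42, J4=23
Total turnaround = 8 + 16 + 42 + 23 = 89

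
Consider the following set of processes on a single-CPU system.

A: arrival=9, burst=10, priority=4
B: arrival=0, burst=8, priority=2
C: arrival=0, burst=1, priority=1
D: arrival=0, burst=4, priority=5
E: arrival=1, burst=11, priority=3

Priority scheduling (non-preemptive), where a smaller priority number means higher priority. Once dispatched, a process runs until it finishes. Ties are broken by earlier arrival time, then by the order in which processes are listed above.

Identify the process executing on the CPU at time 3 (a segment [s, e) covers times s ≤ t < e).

B

Schedule: | C 0-1 | B 1-9 | E 9-20 | A 20-30 | D 30-34 |
Completion: A=30  B=9  C=1  D=34  E=20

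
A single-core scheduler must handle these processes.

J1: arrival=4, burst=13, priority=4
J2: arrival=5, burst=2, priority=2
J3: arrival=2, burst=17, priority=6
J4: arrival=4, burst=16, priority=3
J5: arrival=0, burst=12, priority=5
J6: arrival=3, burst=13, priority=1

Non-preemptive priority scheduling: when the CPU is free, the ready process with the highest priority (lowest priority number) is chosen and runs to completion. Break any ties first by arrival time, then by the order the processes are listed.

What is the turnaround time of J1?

Gantt: | J5 0-12 | J6 12-25 | J2 25-27 | J4 27-43 | J1 43-56 | J3 56-73 |
Completion: J1=56  J2=27  J3=73  J4=43  J5=12  J6=25
Turnaround (C−A): J1=52  J2=22  J3=71  J4=39  J5=12  J6=22
Turnaround(J1) = completion − arrival = 56 − 4 = 52

52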